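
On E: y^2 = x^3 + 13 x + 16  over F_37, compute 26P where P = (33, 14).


k = 26 = 11010_2 (binary, LSB first: 01011)
Double-and-add from P = (33, 14):
  bit 0 = 0: acc unchanged = O
  bit 1 = 1: acc = O + (11, 26) = (11, 26)
  bit 2 = 0: acc unchanged = (11, 26)
  bit 3 = 1: acc = (11, 26) + (32, 23) = (28, 24)
  bit 4 = 1: acc = (28, 24) + (1, 17) = (17, 9)

26P = (17, 9)


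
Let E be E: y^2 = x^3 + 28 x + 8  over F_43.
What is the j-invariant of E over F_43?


Delta = -16(4 a^3 + 27 b^2) mod 43 = 12
-1728 * (4 a)^3 = -1728 * (4*28)^3 mod 43 = 2
j = 2 * 12^(-1) mod 43 = 36

j = 36 (mod 43)


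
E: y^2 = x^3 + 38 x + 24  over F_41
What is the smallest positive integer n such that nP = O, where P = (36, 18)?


Compute successive multiples of P until we hit O:
  1P = (36, 18)
  2P = (14, 26)
  3P = (24, 0)
  4P = (14, 15)
  5P = (36, 23)
  6P = O

ord(P) = 6


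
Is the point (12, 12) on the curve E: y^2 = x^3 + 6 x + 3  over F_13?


Check whether y^2 = x^3 + 6 x + 3 (mod 13) for (x, y) = (12, 12).
LHS: y^2 = 12^2 mod 13 = 1
RHS: x^3 + 6 x + 3 = 12^3 + 6*12 + 3 mod 13 = 9
LHS != RHS

No, not on the curve


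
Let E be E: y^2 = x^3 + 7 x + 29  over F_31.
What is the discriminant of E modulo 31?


4 a^3 + 27 b^2 = 4*7^3 + 27*29^2 = 1372 + 22707 = 24079
Delta = -16 * (24079) = -385264
Delta mod 31 = 4

Delta = 4 (mod 31)


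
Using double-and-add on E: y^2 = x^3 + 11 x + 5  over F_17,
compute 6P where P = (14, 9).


k = 6 = 110_2 (binary, LSB first: 011)
Double-and-add from P = (14, 9):
  bit 0 = 0: acc unchanged = O
  bit 1 = 1: acc = O + (5, 10) = (5, 10)
  bit 2 = 1: acc = (5, 10) + (9, 0) = (5, 7)

6P = (5, 7)


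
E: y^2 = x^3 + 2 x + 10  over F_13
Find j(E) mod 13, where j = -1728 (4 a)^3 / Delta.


Delta = -16(4 a^3 + 27 b^2) mod 13 = 7
-1728 * (4 a)^3 = -1728 * (4*2)^3 mod 13 = 5
j = 5 * 7^(-1) mod 13 = 10

j = 10 (mod 13)


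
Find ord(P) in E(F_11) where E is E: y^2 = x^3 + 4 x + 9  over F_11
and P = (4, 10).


Compute successive multiples of P until we hit O:
  1P = (4, 10)
  2P = (8, 6)
  3P = (0, 8)
  4P = (10, 9)
  5P = (1, 6)
  6P = (9, 9)
  7P = (2, 5)
  8P = (3, 9)
  ... (continuing to 18P)
  18P = O

ord(P) = 18


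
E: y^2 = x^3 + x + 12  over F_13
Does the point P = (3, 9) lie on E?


Check whether y^2 = x^3 + 1 x + 12 (mod 13) for (x, y) = (3, 9).
LHS: y^2 = 9^2 mod 13 = 3
RHS: x^3 + 1 x + 12 = 3^3 + 1*3 + 12 mod 13 = 3
LHS = RHS

Yes, on the curve


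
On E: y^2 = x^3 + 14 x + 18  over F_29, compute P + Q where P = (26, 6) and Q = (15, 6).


P != Q, so use the chord formula.
s = (y2 - y1) / (x2 - x1) = (0) / (18) mod 29 = 0
x3 = s^2 - x1 - x2 mod 29 = 0^2 - 26 - 15 = 17
y3 = s (x1 - x3) - y1 mod 29 = 0 * (26 - 17) - 6 = 23

P + Q = (17, 23)


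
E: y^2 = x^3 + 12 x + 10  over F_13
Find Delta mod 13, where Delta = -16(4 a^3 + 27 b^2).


4 a^3 + 27 b^2 = 4*12^3 + 27*10^2 = 6912 + 2700 = 9612
Delta = -16 * (9612) = -153792
Delta mod 13 = 11

Delta = 11 (mod 13)


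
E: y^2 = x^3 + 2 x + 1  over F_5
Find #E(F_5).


For each x in F_5, count y with y^2 = x^3 + 2 x + 1 mod 5:
  x = 0: RHS = 1, y in [1, 4]  -> 2 point(s)
  x = 1: RHS = 4, y in [2, 3]  -> 2 point(s)
  x = 3: RHS = 4, y in [2, 3]  -> 2 point(s)
Affine points: 6. Add the point at infinity: total = 7.

#E(F_5) = 7


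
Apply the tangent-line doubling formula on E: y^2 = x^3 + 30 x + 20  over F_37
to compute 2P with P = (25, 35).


Doubling: s = (3 x1^2 + a) / (2 y1)
s = (3*25^2 + 30) / (2*35) mod 37 = 14
x3 = s^2 - 2 x1 mod 37 = 14^2 - 2*25 = 35
y3 = s (x1 - x3) - y1 mod 37 = 14 * (25 - 35) - 35 = 10

2P = (35, 10)


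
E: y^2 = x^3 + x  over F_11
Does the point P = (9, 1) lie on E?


Check whether y^2 = x^3 + 1 x + 0 (mod 11) for (x, y) = (9, 1).
LHS: y^2 = 1^2 mod 11 = 1
RHS: x^3 + 1 x + 0 = 9^3 + 1*9 + 0 mod 11 = 1
LHS = RHS

Yes, on the curve


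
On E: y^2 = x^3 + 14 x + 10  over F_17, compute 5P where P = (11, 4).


k = 5 = 101_2 (binary, LSB first: 101)
Double-and-add from P = (11, 4):
  bit 0 = 1: acc = O + (11, 4) = (11, 4)
  bit 1 = 0: acc unchanged = (11, 4)
  bit 2 = 1: acc = (11, 4) + (5, 1) = (14, 3)

5P = (14, 3)


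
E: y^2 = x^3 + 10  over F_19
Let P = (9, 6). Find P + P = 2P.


Doubling: s = (3 x1^2 + a) / (2 y1)
s = (3*9^2 + 0) / (2*6) mod 19 = 6
x3 = s^2 - 2 x1 mod 19 = 6^2 - 2*9 = 18
y3 = s (x1 - x3) - y1 mod 19 = 6 * (9 - 18) - 6 = 16

2P = (18, 16)


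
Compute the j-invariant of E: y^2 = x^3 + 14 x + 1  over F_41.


Delta = -16(4 a^3 + 27 b^2) mod 41 = 6
-1728 * (4 a)^3 = -1728 * (4*14)^3 mod 41 = 4
j = 4 * 6^(-1) mod 41 = 28

j = 28 (mod 41)


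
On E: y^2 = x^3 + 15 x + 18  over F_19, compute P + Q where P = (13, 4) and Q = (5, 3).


P != Q, so use the chord formula.
s = (y2 - y1) / (x2 - x1) = (18) / (11) mod 19 = 12
x3 = s^2 - x1 - x2 mod 19 = 12^2 - 13 - 5 = 12
y3 = s (x1 - x3) - y1 mod 19 = 12 * (13 - 12) - 4 = 8

P + Q = (12, 8)


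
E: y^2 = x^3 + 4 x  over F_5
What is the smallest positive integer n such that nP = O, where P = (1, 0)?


Compute successive multiples of P until we hit O:
  1P = (1, 0)
  2P = O

ord(P) = 2


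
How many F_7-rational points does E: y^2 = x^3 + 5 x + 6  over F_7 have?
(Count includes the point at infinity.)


For each x in F_7, count y with y^2 = x^3 + 5 x + 6 mod 7:
  x = 5: RHS = 2, y in [3, 4]  -> 2 point(s)
  x = 6: RHS = 0, y in [0]  -> 1 point(s)
Affine points: 3. Add the point at infinity: total = 4.

#E(F_7) = 4


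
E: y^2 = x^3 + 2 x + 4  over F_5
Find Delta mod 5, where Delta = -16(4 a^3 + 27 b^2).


4 a^3 + 27 b^2 = 4*2^3 + 27*4^2 = 32 + 432 = 464
Delta = -16 * (464) = -7424
Delta mod 5 = 1

Delta = 1 (mod 5)


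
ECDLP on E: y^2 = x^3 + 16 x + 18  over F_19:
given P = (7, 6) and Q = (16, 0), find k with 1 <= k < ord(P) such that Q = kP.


Enumerate multiples of P until we hit Q = (16, 0):
  1P = (7, 6)
  2P = (16, 0)
Match found at i = 2.

k = 2


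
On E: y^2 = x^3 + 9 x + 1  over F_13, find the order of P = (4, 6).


Compute successive multiples of P until we hit O:
  1P = (4, 6)
  2P = (4, 7)
  3P = O

ord(P) = 3


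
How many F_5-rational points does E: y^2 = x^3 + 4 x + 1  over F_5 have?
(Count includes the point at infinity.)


For each x in F_5, count y with y^2 = x^3 + 4 x + 1 mod 5:
  x = 0: RHS = 1, y in [1, 4]  -> 2 point(s)
  x = 1: RHS = 1, y in [1, 4]  -> 2 point(s)
  x = 3: RHS = 0, y in [0]  -> 1 point(s)
  x = 4: RHS = 1, y in [1, 4]  -> 2 point(s)
Affine points: 7. Add the point at infinity: total = 8.

#E(F_5) = 8


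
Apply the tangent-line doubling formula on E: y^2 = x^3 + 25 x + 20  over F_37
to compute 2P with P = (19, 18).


Doubling: s = (3 x1^2 + a) / (2 y1)
s = (3*19^2 + 25) / (2*18) mod 37 = 2
x3 = s^2 - 2 x1 mod 37 = 2^2 - 2*19 = 3
y3 = s (x1 - x3) - y1 mod 37 = 2 * (19 - 3) - 18 = 14

2P = (3, 14)


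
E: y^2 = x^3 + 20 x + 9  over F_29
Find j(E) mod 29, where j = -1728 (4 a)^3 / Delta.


Delta = -16(4 a^3 + 27 b^2) mod 29 = 6
-1728 * (4 a)^3 = -1728 * (4*20)^3 mod 29 = 2
j = 2 * 6^(-1) mod 29 = 10

j = 10 (mod 29)


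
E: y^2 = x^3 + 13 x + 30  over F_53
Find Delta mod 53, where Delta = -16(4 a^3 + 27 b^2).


4 a^3 + 27 b^2 = 4*13^3 + 27*30^2 = 8788 + 24300 = 33088
Delta = -16 * (33088) = -529408
Delta mod 53 = 9

Delta = 9 (mod 53)


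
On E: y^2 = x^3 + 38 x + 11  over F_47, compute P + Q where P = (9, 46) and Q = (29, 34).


P != Q, so use the chord formula.
s = (y2 - y1) / (x2 - x1) = (35) / (20) mod 47 = 37
x3 = s^2 - x1 - x2 mod 47 = 37^2 - 9 - 29 = 15
y3 = s (x1 - x3) - y1 mod 47 = 37 * (9 - 15) - 46 = 14

P + Q = (15, 14)


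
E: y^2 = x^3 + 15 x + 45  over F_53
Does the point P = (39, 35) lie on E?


Check whether y^2 = x^3 + 15 x + 45 (mod 53) for (x, y) = (39, 35).
LHS: y^2 = 35^2 mod 53 = 6
RHS: x^3 + 15 x + 45 = 39^3 + 15*39 + 45 mod 53 = 6
LHS = RHS

Yes, on the curve


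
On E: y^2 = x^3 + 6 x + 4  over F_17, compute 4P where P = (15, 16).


k = 4 = 100_2 (binary, LSB first: 001)
Double-and-add from P = (15, 16):
  bit 0 = 0: acc unchanged = O
  bit 1 = 0: acc unchanged = O
  bit 2 = 1: acc = O + (15, 1) = (15, 1)

4P = (15, 1)


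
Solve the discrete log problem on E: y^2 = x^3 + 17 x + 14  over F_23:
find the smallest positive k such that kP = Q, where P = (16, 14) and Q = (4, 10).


Enumerate multiples of P until we hit Q = (4, 10):
  1P = (16, 14)
  2P = (7, 19)
  3P = (4, 10)
Match found at i = 3.

k = 3


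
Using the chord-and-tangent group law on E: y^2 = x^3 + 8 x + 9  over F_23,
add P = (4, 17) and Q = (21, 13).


P != Q, so use the chord formula.
s = (y2 - y1) / (x2 - x1) = (19) / (17) mod 23 = 16
x3 = s^2 - x1 - x2 mod 23 = 16^2 - 4 - 21 = 1
y3 = s (x1 - x3) - y1 mod 23 = 16 * (4 - 1) - 17 = 8

P + Q = (1, 8)


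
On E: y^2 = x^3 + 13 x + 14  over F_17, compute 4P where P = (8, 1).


k = 4 = 100_2 (binary, LSB first: 001)
Double-and-add from P = (8, 1):
  bit 0 = 0: acc unchanged = O
  bit 1 = 0: acc unchanged = O
  bit 2 = 1: acc = O + (14, 4) = (14, 4)

4P = (14, 4)


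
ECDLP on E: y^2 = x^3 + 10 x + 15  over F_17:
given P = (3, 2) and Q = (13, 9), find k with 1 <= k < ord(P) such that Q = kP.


Enumerate multiples of P until we hit Q = (13, 9):
  1P = (3, 2)
  2P = (2, 3)
  3P = (13, 8)
  4P = (0, 10)
  5P = (6, 6)
  6P = (6, 11)
  7P = (0, 7)
  8P = (13, 9)
Match found at i = 8.

k = 8


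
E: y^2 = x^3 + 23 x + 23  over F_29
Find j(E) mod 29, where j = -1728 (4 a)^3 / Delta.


Delta = -16(4 a^3 + 27 b^2) mod 29 = 12
-1728 * (4 a)^3 = -1728 * (4*23)^3 mod 29 = 21
j = 21 * 12^(-1) mod 29 = 9

j = 9 (mod 29)


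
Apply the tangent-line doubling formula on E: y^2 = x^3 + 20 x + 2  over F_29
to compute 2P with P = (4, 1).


Doubling: s = (3 x1^2 + a) / (2 y1)
s = (3*4^2 + 20) / (2*1) mod 29 = 5
x3 = s^2 - 2 x1 mod 29 = 5^2 - 2*4 = 17
y3 = s (x1 - x3) - y1 mod 29 = 5 * (4 - 17) - 1 = 21

2P = (17, 21)


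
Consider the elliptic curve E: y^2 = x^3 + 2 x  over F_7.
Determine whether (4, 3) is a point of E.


Check whether y^2 = x^3 + 2 x + 0 (mod 7) for (x, y) = (4, 3).
LHS: y^2 = 3^2 mod 7 = 2
RHS: x^3 + 2 x + 0 = 4^3 + 2*4 + 0 mod 7 = 2
LHS = RHS

Yes, on the curve


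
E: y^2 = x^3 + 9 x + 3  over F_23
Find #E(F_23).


For each x in F_23, count y with y^2 = x^3 + 9 x + 3 mod 23:
  x = 0: RHS = 3, y in [7, 16]  -> 2 point(s)
  x = 1: RHS = 13, y in [6, 17]  -> 2 point(s)
  x = 2: RHS = 6, y in [11, 12]  -> 2 point(s)
  x = 5: RHS = 12, y in [9, 14]  -> 2 point(s)
  x = 7: RHS = 18, y in [8, 15]  -> 2 point(s)
  x = 8: RHS = 12, y in [9, 14]  -> 2 point(s)
  x = 9: RHS = 8, y in [10, 13]  -> 2 point(s)
  x = 10: RHS = 12, y in [9, 14]  -> 2 point(s)
  x = 17: RHS = 9, y in [3, 20]  -> 2 point(s)
  x = 19: RHS = 18, y in [8, 15]  -> 2 point(s)
  x = 20: RHS = 18, y in [8, 15]  -> 2 point(s)
  x = 21: RHS = 0, y in [0]  -> 1 point(s)
  x = 22: RHS = 16, y in [4, 19]  -> 2 point(s)
Affine points: 25. Add the point at infinity: total = 26.

#E(F_23) = 26


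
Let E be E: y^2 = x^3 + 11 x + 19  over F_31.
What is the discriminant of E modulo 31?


4 a^3 + 27 b^2 = 4*11^3 + 27*19^2 = 5324 + 9747 = 15071
Delta = -16 * (15071) = -241136
Delta mod 31 = 13

Delta = 13 (mod 31)


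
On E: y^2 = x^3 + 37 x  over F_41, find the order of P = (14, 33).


Compute successive multiples of P until we hit O:
  1P = (14, 33)
  2P = (23, 29)
  3P = (29, 1)
  4P = (0, 0)
  5P = (29, 40)
  6P = (23, 12)
  7P = (14, 8)
  8P = O

ord(P) = 8


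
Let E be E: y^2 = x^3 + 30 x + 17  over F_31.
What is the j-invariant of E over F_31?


Delta = -16(4 a^3 + 27 b^2) mod 31 = 22
-1728 * (4 a)^3 = -1728 * (4*30)^3 mod 31 = 15
j = 15 * 22^(-1) mod 31 = 19

j = 19 (mod 31)


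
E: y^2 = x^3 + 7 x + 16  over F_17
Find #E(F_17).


For each x in F_17, count y with y^2 = x^3 + 7 x + 16 mod 17:
  x = 0: RHS = 16, y in [4, 13]  -> 2 point(s)
  x = 2: RHS = 4, y in [2, 15]  -> 2 point(s)
  x = 3: RHS = 13, y in [8, 9]  -> 2 point(s)
  x = 6: RHS = 2, y in [6, 11]  -> 2 point(s)
  x = 7: RHS = 0, y in [0]  -> 1 point(s)
  x = 9: RHS = 9, y in [3, 14]  -> 2 point(s)
  x = 10: RHS = 15, y in [7, 10]  -> 2 point(s)
  x = 11: RHS = 13, y in [8, 9]  -> 2 point(s)
  x = 12: RHS = 9, y in [3, 14]  -> 2 point(s)
  x = 13: RHS = 9, y in [3, 14]  -> 2 point(s)
  x = 14: RHS = 2, y in [6, 11]  -> 2 point(s)
  x = 16: RHS = 8, y in [5, 12]  -> 2 point(s)
Affine points: 23. Add the point at infinity: total = 24.

#E(F_17) = 24


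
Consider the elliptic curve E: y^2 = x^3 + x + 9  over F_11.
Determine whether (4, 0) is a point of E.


Check whether y^2 = x^3 + 1 x + 9 (mod 11) for (x, y) = (4, 0).
LHS: y^2 = 0^2 mod 11 = 0
RHS: x^3 + 1 x + 9 = 4^3 + 1*4 + 9 mod 11 = 0
LHS = RHS

Yes, on the curve


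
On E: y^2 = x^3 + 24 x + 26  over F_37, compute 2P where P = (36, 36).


k = 2 = 10_2 (binary, LSB first: 01)
Double-and-add from P = (36, 36):
  bit 0 = 0: acc unchanged = O
  bit 1 = 1: acc = O + (27, 9) = (27, 9)

2P = (27, 9)


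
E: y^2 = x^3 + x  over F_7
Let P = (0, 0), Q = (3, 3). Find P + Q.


P != Q, so use the chord formula.
s = (y2 - y1) / (x2 - x1) = (3) / (3) mod 7 = 1
x3 = s^2 - x1 - x2 mod 7 = 1^2 - 0 - 3 = 5
y3 = s (x1 - x3) - y1 mod 7 = 1 * (0 - 5) - 0 = 2

P + Q = (5, 2)


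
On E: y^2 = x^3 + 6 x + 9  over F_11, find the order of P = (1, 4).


Compute successive multiples of P until we hit O:
  1P = (1, 4)
  2P = (7, 3)
  3P = (7, 8)
  4P = (1, 7)
  5P = O

ord(P) = 5


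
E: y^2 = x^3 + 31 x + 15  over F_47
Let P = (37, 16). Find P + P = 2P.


Doubling: s = (3 x1^2 + a) / (2 y1)
s = (3*37^2 + 31) / (2*16) mod 47 = 3
x3 = s^2 - 2 x1 mod 47 = 3^2 - 2*37 = 29
y3 = s (x1 - x3) - y1 mod 47 = 3 * (37 - 29) - 16 = 8

2P = (29, 8)


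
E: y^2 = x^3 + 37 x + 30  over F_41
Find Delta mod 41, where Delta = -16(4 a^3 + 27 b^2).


4 a^3 + 27 b^2 = 4*37^3 + 27*30^2 = 202612 + 24300 = 226912
Delta = -16 * (226912) = -3630592
Delta mod 41 = 40

Delta = 40 (mod 41)


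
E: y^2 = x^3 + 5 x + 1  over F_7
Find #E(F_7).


For each x in F_7, count y with y^2 = x^3 + 5 x + 1 mod 7:
  x = 0: RHS = 1, y in [1, 6]  -> 2 point(s)
  x = 1: RHS = 0, y in [0]  -> 1 point(s)
  x = 3: RHS = 1, y in [1, 6]  -> 2 point(s)
  x = 4: RHS = 1, y in [1, 6]  -> 2 point(s)
  x = 5: RHS = 4, y in [2, 5]  -> 2 point(s)
  x = 6: RHS = 2, y in [3, 4]  -> 2 point(s)
Affine points: 11. Add the point at infinity: total = 12.

#E(F_7) = 12


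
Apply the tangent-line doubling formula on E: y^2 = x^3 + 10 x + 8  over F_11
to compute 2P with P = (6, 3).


Doubling: s = (3 x1^2 + a) / (2 y1)
s = (3*6^2 + 10) / (2*3) mod 11 = 5
x3 = s^2 - 2 x1 mod 11 = 5^2 - 2*6 = 2
y3 = s (x1 - x3) - y1 mod 11 = 5 * (6 - 2) - 3 = 6

2P = (2, 6)


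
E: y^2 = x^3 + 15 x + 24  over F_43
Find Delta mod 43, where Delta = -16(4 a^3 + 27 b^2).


4 a^3 + 27 b^2 = 4*15^3 + 27*24^2 = 13500 + 15552 = 29052
Delta = -16 * (29052) = -464832
Delta mod 43 = 41

Delta = 41 (mod 43)


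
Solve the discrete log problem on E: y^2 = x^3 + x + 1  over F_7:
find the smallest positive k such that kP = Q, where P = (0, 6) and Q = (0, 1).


Enumerate multiples of P until we hit Q = (0, 1):
  1P = (0, 6)
  2P = (2, 2)
  3P = (2, 5)
  4P = (0, 1)
Match found at i = 4.

k = 4


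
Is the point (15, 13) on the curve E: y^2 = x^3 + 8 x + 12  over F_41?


Check whether y^2 = x^3 + 8 x + 12 (mod 41) for (x, y) = (15, 13).
LHS: y^2 = 13^2 mod 41 = 5
RHS: x^3 + 8 x + 12 = 15^3 + 8*15 + 12 mod 41 = 22
LHS != RHS

No, not on the curve


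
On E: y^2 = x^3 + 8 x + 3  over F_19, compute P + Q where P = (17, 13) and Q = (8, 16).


P != Q, so use the chord formula.
s = (y2 - y1) / (x2 - x1) = (3) / (10) mod 19 = 6
x3 = s^2 - x1 - x2 mod 19 = 6^2 - 17 - 8 = 11
y3 = s (x1 - x3) - y1 mod 19 = 6 * (17 - 11) - 13 = 4

P + Q = (11, 4)


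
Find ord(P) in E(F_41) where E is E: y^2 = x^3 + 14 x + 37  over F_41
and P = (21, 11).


Compute successive multiples of P until we hit O:
  1P = (21, 11)
  2P = (8, 28)
  3P = (37, 32)
  4P = (23, 12)
  5P = (28, 6)
  6P = (31, 2)
  7P = (14, 36)
  8P = (38, 38)
  ... (continuing to 35P)
  35P = O

ord(P) = 35


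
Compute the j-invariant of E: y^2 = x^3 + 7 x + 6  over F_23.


Delta = -16(4 a^3 + 27 b^2) mod 23 = 9
-1728 * (4 a)^3 = -1728 * (4*7)^3 mod 23 = 16
j = 16 * 9^(-1) mod 23 = 12

j = 12 (mod 23)


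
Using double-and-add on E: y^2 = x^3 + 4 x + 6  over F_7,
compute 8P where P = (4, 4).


k = 8 = 1000_2 (binary, LSB first: 0001)
Double-and-add from P = (4, 4):
  bit 0 = 0: acc unchanged = O
  bit 1 = 0: acc unchanged = O
  bit 2 = 0: acc unchanged = O
  bit 3 = 1: acc = O + (6, 1) = (6, 1)

8P = (6, 1)


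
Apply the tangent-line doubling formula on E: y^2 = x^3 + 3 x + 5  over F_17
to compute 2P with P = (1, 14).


Doubling: s = (3 x1^2 + a) / (2 y1)
s = (3*1^2 + 3) / (2*14) mod 17 = 16
x3 = s^2 - 2 x1 mod 17 = 16^2 - 2*1 = 16
y3 = s (x1 - x3) - y1 mod 17 = 16 * (1 - 16) - 14 = 1

2P = (16, 1)


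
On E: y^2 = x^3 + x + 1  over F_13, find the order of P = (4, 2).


Compute successive multiples of P until we hit O:
  1P = (4, 2)
  2P = (8, 1)
  3P = (10, 6)
  4P = (11, 2)
  5P = (11, 11)
  6P = (10, 7)
  7P = (8, 12)
  8P = (4, 11)
  ... (continuing to 9P)
  9P = O

ord(P) = 9


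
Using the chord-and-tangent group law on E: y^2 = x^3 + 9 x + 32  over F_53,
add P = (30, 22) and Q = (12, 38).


P != Q, so use the chord formula.
s = (y2 - y1) / (x2 - x1) = (16) / (35) mod 53 = 5
x3 = s^2 - x1 - x2 mod 53 = 5^2 - 30 - 12 = 36
y3 = s (x1 - x3) - y1 mod 53 = 5 * (30 - 36) - 22 = 1

P + Q = (36, 1)


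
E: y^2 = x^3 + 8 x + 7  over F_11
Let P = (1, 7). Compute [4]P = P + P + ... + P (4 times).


k = 4 = 100_2 (binary, LSB first: 001)
Double-and-add from P = (1, 7):
  bit 0 = 0: acc unchanged = O
  bit 1 = 0: acc unchanged = O
  bit 2 = 1: acc = O + (2, 8) = (2, 8)

4P = (2, 8)


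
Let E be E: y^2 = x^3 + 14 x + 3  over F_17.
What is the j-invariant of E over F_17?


Delta = -16(4 a^3 + 27 b^2) mod 17 = 16
-1728 * (4 a)^3 = -1728 * (4*14)^3 mod 17 = 2
j = 2 * 16^(-1) mod 17 = 15

j = 15 (mod 17)


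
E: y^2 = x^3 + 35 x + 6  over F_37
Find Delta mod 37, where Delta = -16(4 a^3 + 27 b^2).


4 a^3 + 27 b^2 = 4*35^3 + 27*6^2 = 171500 + 972 = 172472
Delta = -16 * (172472) = -2759552
Delta mod 37 = 19

Delta = 19 (mod 37)


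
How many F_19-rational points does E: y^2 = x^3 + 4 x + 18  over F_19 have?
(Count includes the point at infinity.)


For each x in F_19, count y with y^2 = x^3 + 4 x + 18 mod 19:
  x = 1: RHS = 4, y in [2, 17]  -> 2 point(s)
  x = 3: RHS = 0, y in [0]  -> 1 point(s)
  x = 5: RHS = 11, y in [7, 12]  -> 2 point(s)
  x = 6: RHS = 11, y in [7, 12]  -> 2 point(s)
  x = 7: RHS = 9, y in [3, 16]  -> 2 point(s)
  x = 8: RHS = 11, y in [7, 12]  -> 2 point(s)
  x = 9: RHS = 4, y in [2, 17]  -> 2 point(s)
  x = 11: RHS = 6, y in [5, 14]  -> 2 point(s)
  x = 13: RHS = 6, y in [5, 14]  -> 2 point(s)
  x = 14: RHS = 6, y in [5, 14]  -> 2 point(s)
  x = 16: RHS = 17, y in [6, 13]  -> 2 point(s)
Affine points: 21. Add the point at infinity: total = 22.

#E(F_19) = 22


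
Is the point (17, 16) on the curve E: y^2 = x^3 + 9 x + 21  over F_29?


Check whether y^2 = x^3 + 9 x + 21 (mod 29) for (x, y) = (17, 16).
LHS: y^2 = 16^2 mod 29 = 24
RHS: x^3 + 9 x + 21 = 17^3 + 9*17 + 21 mod 29 = 12
LHS != RHS

No, not on the curve


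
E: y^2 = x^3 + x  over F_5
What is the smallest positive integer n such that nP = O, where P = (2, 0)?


Compute successive multiples of P until we hit O:
  1P = (2, 0)
  2P = O

ord(P) = 2


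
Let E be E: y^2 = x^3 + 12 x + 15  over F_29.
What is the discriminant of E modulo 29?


4 a^3 + 27 b^2 = 4*12^3 + 27*15^2 = 6912 + 6075 = 12987
Delta = -16 * (12987) = -207792
Delta mod 29 = 22

Delta = 22 (mod 29)


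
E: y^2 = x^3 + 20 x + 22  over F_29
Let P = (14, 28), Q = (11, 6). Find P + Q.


P != Q, so use the chord formula.
s = (y2 - y1) / (x2 - x1) = (7) / (26) mod 29 = 17
x3 = s^2 - x1 - x2 mod 29 = 17^2 - 14 - 11 = 3
y3 = s (x1 - x3) - y1 mod 29 = 17 * (14 - 3) - 28 = 14

P + Q = (3, 14)


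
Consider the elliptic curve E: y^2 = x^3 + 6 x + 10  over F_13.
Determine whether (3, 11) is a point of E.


Check whether y^2 = x^3 + 6 x + 10 (mod 13) for (x, y) = (3, 11).
LHS: y^2 = 11^2 mod 13 = 4
RHS: x^3 + 6 x + 10 = 3^3 + 6*3 + 10 mod 13 = 3
LHS != RHS

No, not on the curve


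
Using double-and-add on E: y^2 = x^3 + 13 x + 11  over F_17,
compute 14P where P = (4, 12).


k = 14 = 1110_2 (binary, LSB first: 0111)
Double-and-add from P = (4, 12):
  bit 0 = 0: acc unchanged = O
  bit 1 = 1: acc = O + (10, 11) = (10, 11)
  bit 2 = 1: acc = (10, 11) + (1, 5) = (14, 9)
  bit 3 = 1: acc = (14, 9) + (6, 4) = (12, 5)

14P = (12, 5)


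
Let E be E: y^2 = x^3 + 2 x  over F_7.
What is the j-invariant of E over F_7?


Delta = -16(4 a^3 + 27 b^2) mod 7 = 6
-1728 * (4 a)^3 = -1728 * (4*2)^3 mod 7 = 1
j = 1 * 6^(-1) mod 7 = 6

j = 6 (mod 7)


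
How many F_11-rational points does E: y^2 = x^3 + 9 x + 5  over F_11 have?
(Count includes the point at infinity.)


For each x in F_11, count y with y^2 = x^3 + 9 x + 5 mod 11:
  x = 0: RHS = 5, y in [4, 7]  -> 2 point(s)
  x = 1: RHS = 4, y in [2, 9]  -> 2 point(s)
  x = 2: RHS = 9, y in [3, 8]  -> 2 point(s)
  x = 3: RHS = 4, y in [2, 9]  -> 2 point(s)
  x = 6: RHS = 0, y in [0]  -> 1 point(s)
  x = 7: RHS = 4, y in [2, 9]  -> 2 point(s)
  x = 9: RHS = 1, y in [1, 10]  -> 2 point(s)
Affine points: 13. Add the point at infinity: total = 14.

#E(F_11) = 14


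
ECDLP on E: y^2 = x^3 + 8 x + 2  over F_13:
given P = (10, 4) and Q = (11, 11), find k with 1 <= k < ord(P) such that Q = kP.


Enumerate multiples of P until we hit Q = (11, 11):
  1P = (10, 4)
  2P = (3, 12)
  3P = (9, 6)
  4P = (11, 11)
Match found at i = 4.

k = 4


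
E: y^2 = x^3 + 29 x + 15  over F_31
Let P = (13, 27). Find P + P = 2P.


Doubling: s = (3 x1^2 + a) / (2 y1)
s = (3*13^2 + 29) / (2*27) mod 31 = 26
x3 = s^2 - 2 x1 mod 31 = 26^2 - 2*13 = 30
y3 = s (x1 - x3) - y1 mod 31 = 26 * (13 - 30) - 27 = 27

2P = (30, 27)


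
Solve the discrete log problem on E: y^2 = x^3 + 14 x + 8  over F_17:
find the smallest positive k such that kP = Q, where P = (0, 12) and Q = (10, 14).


Enumerate multiples of P until we hit Q = (10, 14):
  1P = (0, 12)
  2P = (4, 14)
  3P = (9, 9)
  4P = (10, 14)
Match found at i = 4.

k = 4


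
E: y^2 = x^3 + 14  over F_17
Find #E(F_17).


For each x in F_17, count y with y^2 = x^3 + 0 x + 14 mod 17:
  x = 1: RHS = 15, y in [7, 10]  -> 2 point(s)
  x = 6: RHS = 9, y in [3, 14]  -> 2 point(s)
  x = 7: RHS = 0, y in [0]  -> 1 point(s)
  x = 8: RHS = 16, y in [4, 13]  -> 2 point(s)
  x = 11: RHS = 2, y in [6, 11]  -> 2 point(s)
  x = 12: RHS = 8, y in [5, 12]  -> 2 point(s)
  x = 13: RHS = 1, y in [1, 16]  -> 2 point(s)
  x = 14: RHS = 4, y in [2, 15]  -> 2 point(s)
  x = 16: RHS = 13, y in [8, 9]  -> 2 point(s)
Affine points: 17. Add the point at infinity: total = 18.

#E(F_17) = 18


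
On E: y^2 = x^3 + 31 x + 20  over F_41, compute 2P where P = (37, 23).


Doubling: s = (3 x1^2 + a) / (2 y1)
s = (3*37^2 + 31) / (2*23) mod 41 = 24
x3 = s^2 - 2 x1 mod 41 = 24^2 - 2*37 = 10
y3 = s (x1 - x3) - y1 mod 41 = 24 * (37 - 10) - 23 = 10

2P = (10, 10)


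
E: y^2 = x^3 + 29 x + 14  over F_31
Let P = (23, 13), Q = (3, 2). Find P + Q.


P != Q, so use the chord formula.
s = (y2 - y1) / (x2 - x1) = (20) / (11) mod 31 = 30
x3 = s^2 - x1 - x2 mod 31 = 30^2 - 23 - 3 = 6
y3 = s (x1 - x3) - y1 mod 31 = 30 * (23 - 6) - 13 = 1

P + Q = (6, 1)


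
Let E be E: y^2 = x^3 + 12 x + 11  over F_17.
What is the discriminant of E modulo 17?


4 a^3 + 27 b^2 = 4*12^3 + 27*11^2 = 6912 + 3267 = 10179
Delta = -16 * (10179) = -162864
Delta mod 17 = 13

Delta = 13 (mod 17)


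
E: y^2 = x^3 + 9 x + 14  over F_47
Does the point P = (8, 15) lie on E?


Check whether y^2 = x^3 + 9 x + 14 (mod 47) for (x, y) = (8, 15).
LHS: y^2 = 15^2 mod 47 = 37
RHS: x^3 + 9 x + 14 = 8^3 + 9*8 + 14 mod 47 = 34
LHS != RHS

No, not on the curve


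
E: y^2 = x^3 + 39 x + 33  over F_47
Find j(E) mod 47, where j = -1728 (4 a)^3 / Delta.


Delta = -16(4 a^3 + 27 b^2) mod 47 = 31
-1728 * (4 a)^3 = -1728 * (4*39)^3 mod 47 = 42
j = 42 * 31^(-1) mod 47 = 15

j = 15 (mod 47)


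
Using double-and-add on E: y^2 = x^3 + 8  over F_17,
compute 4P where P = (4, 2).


k = 4 = 100_2 (binary, LSB first: 001)
Double-and-add from P = (4, 2):
  bit 0 = 0: acc unchanged = O
  bit 1 = 0: acc unchanged = O
  bit 2 = 1: acc = O + (0, 5) = (0, 5)

4P = (0, 5)


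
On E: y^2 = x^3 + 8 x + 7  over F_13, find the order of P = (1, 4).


Compute successive multiples of P until we hit O:
  1P = (1, 4)
  2P = (7, 4)
  3P = (5, 9)
  4P = (11, 3)
  5P = (4, 8)
  6P = (4, 5)
  7P = (11, 10)
  8P = (5, 4)
  ... (continuing to 11P)
  11P = O

ord(P) = 11


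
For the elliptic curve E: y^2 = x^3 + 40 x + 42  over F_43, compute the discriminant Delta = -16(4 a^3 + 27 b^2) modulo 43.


4 a^3 + 27 b^2 = 4*40^3 + 27*42^2 = 256000 + 47628 = 303628
Delta = -16 * (303628) = -4858048
Delta mod 43 = 6

Delta = 6 (mod 43)


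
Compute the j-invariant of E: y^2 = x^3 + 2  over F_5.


Delta = -16(4 a^3 + 27 b^2) mod 5 = 2
-1728 * (4 a)^3 = -1728 * (4*0)^3 mod 5 = 0
j = 0 * 2^(-1) mod 5 = 0

j = 0 (mod 5)


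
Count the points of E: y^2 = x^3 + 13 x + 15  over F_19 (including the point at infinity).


For each x in F_19, count y with y^2 = x^3 + 13 x + 15 mod 19:
  x = 2: RHS = 11, y in [7, 12]  -> 2 point(s)
  x = 3: RHS = 5, y in [9, 10]  -> 2 point(s)
  x = 4: RHS = 17, y in [6, 13]  -> 2 point(s)
  x = 6: RHS = 5, y in [9, 10]  -> 2 point(s)
  x = 8: RHS = 4, y in [2, 17]  -> 2 point(s)
  x = 9: RHS = 6, y in [5, 14]  -> 2 point(s)
  x = 10: RHS = 5, y in [9, 10]  -> 2 point(s)
  x = 11: RHS = 7, y in [8, 11]  -> 2 point(s)
  x = 13: RHS = 6, y in [5, 14]  -> 2 point(s)
  x = 16: RHS = 6, y in [5, 14]  -> 2 point(s)
  x = 17: RHS = 0, y in [0]  -> 1 point(s)
  x = 18: RHS = 1, y in [1, 18]  -> 2 point(s)
Affine points: 23. Add the point at infinity: total = 24.

#E(F_19) = 24


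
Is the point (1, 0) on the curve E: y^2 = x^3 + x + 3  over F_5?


Check whether y^2 = x^3 + 1 x + 3 (mod 5) for (x, y) = (1, 0).
LHS: y^2 = 0^2 mod 5 = 0
RHS: x^3 + 1 x + 3 = 1^3 + 1*1 + 3 mod 5 = 0
LHS = RHS

Yes, on the curve


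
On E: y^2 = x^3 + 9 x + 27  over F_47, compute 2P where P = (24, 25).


Doubling: s = (3 x1^2 + a) / (2 y1)
s = (3*24^2 + 9) / (2*25) mod 47 = 15
x3 = s^2 - 2 x1 mod 47 = 15^2 - 2*24 = 36
y3 = s (x1 - x3) - y1 mod 47 = 15 * (24 - 36) - 25 = 30

2P = (36, 30)


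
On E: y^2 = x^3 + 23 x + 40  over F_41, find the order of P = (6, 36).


Compute successive multiples of P until we hit O:
  1P = (6, 36)
  2P = (28, 39)
  3P = (11, 36)
  4P = (24, 5)
  5P = (27, 7)
  6P = (10, 32)
  7P = (26, 25)
  8P = (1, 33)
  ... (continuing to 40P)
  40P = O

ord(P) = 40


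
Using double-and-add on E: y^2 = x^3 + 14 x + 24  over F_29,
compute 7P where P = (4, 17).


k = 7 = 111_2 (binary, LSB first: 111)
Double-and-add from P = (4, 17):
  bit 0 = 1: acc = O + (4, 17) = (4, 17)
  bit 1 = 1: acc = (4, 17) + (17, 19) = (13, 24)
  bit 2 = 1: acc = (13, 24) + (28, 3) = (12, 21)

7P = (12, 21)


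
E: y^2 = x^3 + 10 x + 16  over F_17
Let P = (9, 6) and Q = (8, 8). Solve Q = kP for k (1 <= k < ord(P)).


Enumerate multiples of P until we hit Q = (8, 8):
  1P = (9, 6)
  2P = (8, 8)
Match found at i = 2.

k = 2


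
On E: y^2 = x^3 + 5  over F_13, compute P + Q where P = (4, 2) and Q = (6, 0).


P != Q, so use the chord formula.
s = (y2 - y1) / (x2 - x1) = (11) / (2) mod 13 = 12
x3 = s^2 - x1 - x2 mod 13 = 12^2 - 4 - 6 = 4
y3 = s (x1 - x3) - y1 mod 13 = 12 * (4 - 4) - 2 = 11

P + Q = (4, 11)


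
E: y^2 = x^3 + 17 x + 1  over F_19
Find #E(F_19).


For each x in F_19, count y with y^2 = x^3 + 17 x + 1 mod 19:
  x = 0: RHS = 1, y in [1, 18]  -> 2 point(s)
  x = 1: RHS = 0, y in [0]  -> 1 point(s)
  x = 2: RHS = 5, y in [9, 10]  -> 2 point(s)
  x = 4: RHS = 0, y in [0]  -> 1 point(s)
  x = 7: RHS = 7, y in [8, 11]  -> 2 point(s)
  x = 9: RHS = 9, y in [3, 16]  -> 2 point(s)
  x = 13: RHS = 6, y in [5, 14]  -> 2 point(s)
  x = 14: RHS = 0, y in [0]  -> 1 point(s)
  x = 17: RHS = 16, y in [4, 15]  -> 2 point(s)
Affine points: 15. Add the point at infinity: total = 16.

#E(F_19) = 16


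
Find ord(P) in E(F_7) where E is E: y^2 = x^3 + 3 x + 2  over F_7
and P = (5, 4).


Compute successive multiples of P until we hit O:
  1P = (5, 4)
  2P = (5, 3)
  3P = O

ord(P) = 3


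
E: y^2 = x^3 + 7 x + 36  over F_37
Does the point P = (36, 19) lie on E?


Check whether y^2 = x^3 + 7 x + 36 (mod 37) for (x, y) = (36, 19).
LHS: y^2 = 19^2 mod 37 = 28
RHS: x^3 + 7 x + 36 = 36^3 + 7*36 + 36 mod 37 = 28
LHS = RHS

Yes, on the curve


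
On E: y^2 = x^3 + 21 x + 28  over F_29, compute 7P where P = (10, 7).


k = 7 = 111_2 (binary, LSB first: 111)
Double-and-add from P = (10, 7):
  bit 0 = 1: acc = O + (10, 7) = (10, 7)
  bit 1 = 1: acc = (10, 7) + (25, 24) = (19, 6)
  bit 2 = 1: acc = (19, 6) + (24, 1) = (16, 20)

7P = (16, 20)


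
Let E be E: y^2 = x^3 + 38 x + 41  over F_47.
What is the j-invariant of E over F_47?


Delta = -16(4 a^3 + 27 b^2) mod 47 = 37
-1728 * (4 a)^3 = -1728 * (4*38)^3 mod 47 = 24
j = 24 * 37^(-1) mod 47 = 7

j = 7 (mod 47)


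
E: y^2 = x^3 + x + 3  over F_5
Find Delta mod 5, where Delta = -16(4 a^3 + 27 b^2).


4 a^3 + 27 b^2 = 4*1^3 + 27*3^2 = 4 + 243 = 247
Delta = -16 * (247) = -3952
Delta mod 5 = 3

Delta = 3 (mod 5)


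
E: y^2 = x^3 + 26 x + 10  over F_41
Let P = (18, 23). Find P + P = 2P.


Doubling: s = (3 x1^2 + a) / (2 y1)
s = (3*18^2 + 26) / (2*23) mod 41 = 11
x3 = s^2 - 2 x1 mod 41 = 11^2 - 2*18 = 3
y3 = s (x1 - x3) - y1 mod 41 = 11 * (18 - 3) - 23 = 19

2P = (3, 19)


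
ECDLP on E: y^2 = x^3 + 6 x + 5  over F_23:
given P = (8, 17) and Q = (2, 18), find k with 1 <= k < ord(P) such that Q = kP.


Enumerate multiples of P until we hit Q = (2, 18):
  1P = (8, 17)
  2P = (9, 11)
  3P = (19, 3)
  4P = (21, 10)
  5P = (3, 21)
  6P = (20, 11)
  7P = (1, 14)
  8P = (17, 12)
  9P = (2, 18)
Match found at i = 9.

k = 9


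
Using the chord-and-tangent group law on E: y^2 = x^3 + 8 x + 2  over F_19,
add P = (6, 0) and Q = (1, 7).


P != Q, so use the chord formula.
s = (y2 - y1) / (x2 - x1) = (7) / (14) mod 19 = 10
x3 = s^2 - x1 - x2 mod 19 = 10^2 - 6 - 1 = 17
y3 = s (x1 - x3) - y1 mod 19 = 10 * (6 - 17) - 0 = 4

P + Q = (17, 4)


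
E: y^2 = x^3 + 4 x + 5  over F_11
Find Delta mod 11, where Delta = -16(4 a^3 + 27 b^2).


4 a^3 + 27 b^2 = 4*4^3 + 27*5^2 = 256 + 675 = 931
Delta = -16 * (931) = -14896
Delta mod 11 = 9

Delta = 9 (mod 11)


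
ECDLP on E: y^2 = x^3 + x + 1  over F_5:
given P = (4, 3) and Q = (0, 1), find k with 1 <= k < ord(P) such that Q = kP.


Enumerate multiples of P until we hit Q = (0, 1):
  1P = (4, 3)
  2P = (3, 1)
  3P = (2, 1)
  4P = (0, 1)
Match found at i = 4.

k = 4


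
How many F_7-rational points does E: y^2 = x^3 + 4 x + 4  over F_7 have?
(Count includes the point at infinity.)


For each x in F_7, count y with y^2 = x^3 + 4 x + 4 mod 7:
  x = 0: RHS = 4, y in [2, 5]  -> 2 point(s)
  x = 1: RHS = 2, y in [3, 4]  -> 2 point(s)
  x = 3: RHS = 1, y in [1, 6]  -> 2 point(s)
  x = 4: RHS = 0, y in [0]  -> 1 point(s)
  x = 5: RHS = 2, y in [3, 4]  -> 2 point(s)
Affine points: 9. Add the point at infinity: total = 10.

#E(F_7) = 10


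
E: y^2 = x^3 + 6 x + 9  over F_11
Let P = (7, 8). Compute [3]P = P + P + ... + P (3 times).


k = 3 = 11_2 (binary, LSB first: 11)
Double-and-add from P = (7, 8):
  bit 0 = 1: acc = O + (7, 8) = (7, 8)
  bit 1 = 1: acc = (7, 8) + (1, 4) = (1, 7)

3P = (1, 7)


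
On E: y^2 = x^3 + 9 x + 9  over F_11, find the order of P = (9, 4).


Compute successive multiples of P until we hit O:
  1P = (9, 4)
  2P = (9, 7)
  3P = O

ord(P) = 3


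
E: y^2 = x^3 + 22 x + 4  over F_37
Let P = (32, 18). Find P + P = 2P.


Doubling: s = (3 x1^2 + a) / (2 y1)
s = (3*32^2 + 22) / (2*18) mod 37 = 14
x3 = s^2 - 2 x1 mod 37 = 14^2 - 2*32 = 21
y3 = s (x1 - x3) - y1 mod 37 = 14 * (32 - 21) - 18 = 25

2P = (21, 25)


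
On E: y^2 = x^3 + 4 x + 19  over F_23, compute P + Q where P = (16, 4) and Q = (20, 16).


P != Q, so use the chord formula.
s = (y2 - y1) / (x2 - x1) = (12) / (4) mod 23 = 3
x3 = s^2 - x1 - x2 mod 23 = 3^2 - 16 - 20 = 19
y3 = s (x1 - x3) - y1 mod 23 = 3 * (16 - 19) - 4 = 10

P + Q = (19, 10)


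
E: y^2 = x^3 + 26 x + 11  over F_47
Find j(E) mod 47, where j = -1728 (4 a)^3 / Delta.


Delta = -16(4 a^3 + 27 b^2) mod 47 = 26
-1728 * (4 a)^3 = -1728 * (4*26)^3 mod 47 = 2
j = 2 * 26^(-1) mod 47 = 29

j = 29 (mod 47)


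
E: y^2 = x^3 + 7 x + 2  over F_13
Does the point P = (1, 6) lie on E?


Check whether y^2 = x^3 + 7 x + 2 (mod 13) for (x, y) = (1, 6).
LHS: y^2 = 6^2 mod 13 = 10
RHS: x^3 + 7 x + 2 = 1^3 + 7*1 + 2 mod 13 = 10
LHS = RHS

Yes, on the curve


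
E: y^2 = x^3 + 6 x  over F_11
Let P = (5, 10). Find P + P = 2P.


Doubling: s = (3 x1^2 + a) / (2 y1)
s = (3*5^2 + 6) / (2*10) mod 11 = 9
x3 = s^2 - 2 x1 mod 11 = 9^2 - 2*5 = 5
y3 = s (x1 - x3) - y1 mod 11 = 9 * (5 - 5) - 10 = 1

2P = (5, 1)


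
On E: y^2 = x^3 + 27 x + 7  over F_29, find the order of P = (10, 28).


Compute successive multiples of P until we hit O:
  1P = (10, 28)
  2P = (25, 3)
  3P = (0, 23)
  4P = (12, 0)
  5P = (0, 6)
  6P = (25, 26)
  7P = (10, 1)
  8P = O

ord(P) = 8


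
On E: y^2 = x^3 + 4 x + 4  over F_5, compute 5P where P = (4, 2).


k = 5 = 101_2 (binary, LSB first: 101)
Double-and-add from P = (4, 2):
  bit 0 = 1: acc = O + (4, 2) = (4, 2)
  bit 1 = 0: acc unchanged = (4, 2)
  bit 2 = 1: acc = (4, 2) + (2, 0) = (0, 2)

5P = (0, 2)


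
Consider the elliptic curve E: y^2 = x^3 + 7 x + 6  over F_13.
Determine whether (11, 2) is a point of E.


Check whether y^2 = x^3 + 7 x + 6 (mod 13) for (x, y) = (11, 2).
LHS: y^2 = 2^2 mod 13 = 4
RHS: x^3 + 7 x + 6 = 11^3 + 7*11 + 6 mod 13 = 10
LHS != RHS

No, not on the curve


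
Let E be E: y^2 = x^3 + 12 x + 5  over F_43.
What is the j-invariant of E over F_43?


Delta = -16(4 a^3 + 27 b^2) mod 43 = 40
-1728 * (4 a)^3 = -1728 * (4*12)^3 mod 43 = 32
j = 32 * 40^(-1) mod 43 = 18

j = 18 (mod 43)


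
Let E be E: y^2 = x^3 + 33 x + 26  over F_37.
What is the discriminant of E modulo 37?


4 a^3 + 27 b^2 = 4*33^3 + 27*26^2 = 143748 + 18252 = 162000
Delta = -16 * (162000) = -2592000
Delta mod 37 = 35

Delta = 35 (mod 37)


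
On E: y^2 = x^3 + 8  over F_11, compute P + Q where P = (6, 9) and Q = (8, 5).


P != Q, so use the chord formula.
s = (y2 - y1) / (x2 - x1) = (7) / (2) mod 11 = 9
x3 = s^2 - x1 - x2 mod 11 = 9^2 - 6 - 8 = 1
y3 = s (x1 - x3) - y1 mod 11 = 9 * (6 - 1) - 9 = 3

P + Q = (1, 3)


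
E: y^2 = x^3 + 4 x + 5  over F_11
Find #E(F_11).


For each x in F_11, count y with y^2 = x^3 + 4 x + 5 mod 11:
  x = 0: RHS = 5, y in [4, 7]  -> 2 point(s)
  x = 3: RHS = 0, y in [0]  -> 1 point(s)
  x = 6: RHS = 3, y in [5, 6]  -> 2 point(s)
  x = 9: RHS = 0, y in [0]  -> 1 point(s)
  x = 10: RHS = 0, y in [0]  -> 1 point(s)
Affine points: 7. Add the point at infinity: total = 8.

#E(F_11) = 8


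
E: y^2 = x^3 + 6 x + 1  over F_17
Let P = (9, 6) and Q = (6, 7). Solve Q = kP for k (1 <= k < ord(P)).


Enumerate multiples of P until we hit Q = (6, 7):
  1P = (9, 6)
  2P = (12, 4)
  3P = (4, 2)
  4P = (6, 10)
  5P = (0, 16)
  6P = (0, 1)
  7P = (6, 7)
Match found at i = 7.

k = 7


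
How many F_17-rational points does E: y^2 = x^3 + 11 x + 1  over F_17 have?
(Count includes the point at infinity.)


For each x in F_17, count y with y^2 = x^3 + 11 x + 1 mod 17:
  x = 0: RHS = 1, y in [1, 16]  -> 2 point(s)
  x = 1: RHS = 13, y in [8, 9]  -> 2 point(s)
  x = 7: RHS = 13, y in [8, 9]  -> 2 point(s)
  x = 9: RHS = 13, y in [8, 9]  -> 2 point(s)
  x = 11: RHS = 8, y in [5, 12]  -> 2 point(s)
  x = 12: RHS = 8, y in [5, 12]  -> 2 point(s)
  x = 14: RHS = 9, y in [3, 14]  -> 2 point(s)
Affine points: 14. Add the point at infinity: total = 15.

#E(F_17) = 15


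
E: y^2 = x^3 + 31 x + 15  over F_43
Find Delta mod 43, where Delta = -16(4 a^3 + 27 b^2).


4 a^3 + 27 b^2 = 4*31^3 + 27*15^2 = 119164 + 6075 = 125239
Delta = -16 * (125239) = -2003824
Delta mod 43 = 19

Delta = 19 (mod 43)


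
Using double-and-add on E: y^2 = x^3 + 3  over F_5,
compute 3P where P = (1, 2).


k = 3 = 11_2 (binary, LSB first: 11)
Double-and-add from P = (1, 2):
  bit 0 = 1: acc = O + (1, 2) = (1, 2)
  bit 1 = 1: acc = (1, 2) + (2, 1) = (3, 0)

3P = (3, 0)


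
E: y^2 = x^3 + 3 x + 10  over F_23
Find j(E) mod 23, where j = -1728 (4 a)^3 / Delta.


Delta = -16(4 a^3 + 27 b^2) mod 23 = 14
-1728 * (4 a)^3 = -1728 * (4*3)^3 mod 23 = 14
j = 14 * 14^(-1) mod 23 = 1

j = 1 (mod 23)


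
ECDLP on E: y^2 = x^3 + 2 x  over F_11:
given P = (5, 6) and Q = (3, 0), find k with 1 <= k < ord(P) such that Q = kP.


Enumerate multiples of P until we hit Q = (3, 0):
  1P = (5, 6)
  2P = (1, 5)
  3P = (3, 0)
Match found at i = 3.

k = 3


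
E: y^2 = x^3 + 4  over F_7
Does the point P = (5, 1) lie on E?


Check whether y^2 = x^3 + 0 x + 4 (mod 7) for (x, y) = (5, 1).
LHS: y^2 = 1^2 mod 7 = 1
RHS: x^3 + 0 x + 4 = 5^3 + 0*5 + 4 mod 7 = 3
LHS != RHS

No, not on the curve


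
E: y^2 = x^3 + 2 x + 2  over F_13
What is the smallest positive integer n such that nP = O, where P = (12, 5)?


Compute successive multiples of P until we hit O:
  1P = (12, 5)
  2P = (12, 8)
  3P = O

ord(P) = 3


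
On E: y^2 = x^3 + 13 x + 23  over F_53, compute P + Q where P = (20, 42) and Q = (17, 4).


P != Q, so use the chord formula.
s = (y2 - y1) / (x2 - x1) = (15) / (50) mod 53 = 48
x3 = s^2 - x1 - x2 mod 53 = 48^2 - 20 - 17 = 41
y3 = s (x1 - x3) - y1 mod 53 = 48 * (20 - 41) - 42 = 10

P + Q = (41, 10)


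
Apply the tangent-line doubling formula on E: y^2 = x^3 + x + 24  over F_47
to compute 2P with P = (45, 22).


Doubling: s = (3 x1^2 + a) / (2 y1)
s = (3*45^2 + 1) / (2*22) mod 47 = 27
x3 = s^2 - 2 x1 mod 47 = 27^2 - 2*45 = 28
y3 = s (x1 - x3) - y1 mod 47 = 27 * (45 - 28) - 22 = 14

2P = (28, 14)


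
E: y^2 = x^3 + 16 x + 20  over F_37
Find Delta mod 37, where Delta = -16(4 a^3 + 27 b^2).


4 a^3 + 27 b^2 = 4*16^3 + 27*20^2 = 16384 + 10800 = 27184
Delta = -16 * (27184) = -434944
Delta mod 37 = 28

Delta = 28 (mod 37)


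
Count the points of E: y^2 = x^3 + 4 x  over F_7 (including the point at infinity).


For each x in F_7, count y with y^2 = x^3 + 4 x + 0 mod 7:
  x = 0: RHS = 0, y in [0]  -> 1 point(s)
  x = 2: RHS = 2, y in [3, 4]  -> 2 point(s)
  x = 3: RHS = 4, y in [2, 5]  -> 2 point(s)
  x = 6: RHS = 2, y in [3, 4]  -> 2 point(s)
Affine points: 7. Add the point at infinity: total = 8.

#E(F_7) = 8


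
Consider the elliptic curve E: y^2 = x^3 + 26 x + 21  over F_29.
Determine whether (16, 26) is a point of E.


Check whether y^2 = x^3 + 26 x + 21 (mod 29) for (x, y) = (16, 26).
LHS: y^2 = 26^2 mod 29 = 9
RHS: x^3 + 26 x + 21 = 16^3 + 26*16 + 21 mod 29 = 9
LHS = RHS

Yes, on the curve


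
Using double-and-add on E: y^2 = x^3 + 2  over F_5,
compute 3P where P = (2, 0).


k = 3 = 11_2 (binary, LSB first: 11)
Double-and-add from P = (2, 0):
  bit 0 = 1: acc = O + (2, 0) = (2, 0)
  bit 1 = 1: acc = (2, 0) + O = (2, 0)

3P = (2, 0)


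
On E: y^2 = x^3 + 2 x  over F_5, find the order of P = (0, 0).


Compute successive multiples of P until we hit O:
  1P = (0, 0)
  2P = O

ord(P) = 2


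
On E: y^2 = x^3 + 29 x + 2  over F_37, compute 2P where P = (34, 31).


Doubling: s = (3 x1^2 + a) / (2 y1)
s = (3*34^2 + 29) / (2*31) mod 37 = 20
x3 = s^2 - 2 x1 mod 37 = 20^2 - 2*34 = 36
y3 = s (x1 - x3) - y1 mod 37 = 20 * (34 - 36) - 31 = 3

2P = (36, 3)


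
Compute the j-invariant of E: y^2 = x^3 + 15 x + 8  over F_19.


Delta = -16(4 a^3 + 27 b^2) mod 19 = 8
-1728 * (4 a)^3 = -1728 * (4*15)^3 mod 19 = 8
j = 8 * 8^(-1) mod 19 = 1

j = 1 (mod 19)
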